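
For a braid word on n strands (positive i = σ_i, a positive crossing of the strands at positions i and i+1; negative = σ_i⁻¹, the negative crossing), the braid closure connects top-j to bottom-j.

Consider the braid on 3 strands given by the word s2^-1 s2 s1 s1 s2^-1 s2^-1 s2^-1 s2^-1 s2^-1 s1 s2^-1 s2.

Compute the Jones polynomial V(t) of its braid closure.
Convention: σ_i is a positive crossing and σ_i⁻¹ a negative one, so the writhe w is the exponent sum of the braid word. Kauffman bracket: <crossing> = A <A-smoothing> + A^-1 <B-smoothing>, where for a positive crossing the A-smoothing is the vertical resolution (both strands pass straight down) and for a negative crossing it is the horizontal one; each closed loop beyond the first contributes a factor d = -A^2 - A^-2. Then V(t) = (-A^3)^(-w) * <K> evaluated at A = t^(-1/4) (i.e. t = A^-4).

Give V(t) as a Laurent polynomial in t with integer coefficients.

The presented braid s2^-1 s2 s1 s1 s2^-1 s2^-1 s2^-1 s2^-1 s2^-1 s1 s2^-1 s2 on 3 strands reduces by inverse Markov moves (closure unchanged at each step):
  Deconjugate: the word is γ·β·γ⁻¹ with γ = s2^-1 s2 (prefix) and γ⁻¹ = s2^-1 s2 (suffix); strip both.
Reduced to β = s1 s1 s2^-1 s2^-1 s2^-1 s2^-1 s2^-1 s1 on 3 strands, 8 crossings.
Compute on β:
Braid: s1 s1 s2^-1 s2^-1 s2^-1 s2^-1 s2^-1 s1 on 3 strands, 8 crossings.
Writhe w = (#positive) - (#negative) = 3 - 5 = -2.
Computing the Kauffman bracket via state sum. There are 2^8 = 256 states.
For each crossing: s=0 is the vertical smoothing, s=1 horizontal. Crossing k contributes A^(sign_k * (1 - 2*s_k)); loop factor d = -A^2 - A^-2.
Tabulate the states by total A-exponent and number of loops L (A-exp: L × count):
  A^8: L=6 ×1
  A^6: L=5 ×8
  A^4: L=4 ×25, L=6 ×3
  A^2: L=3 ×40, L=5 ×15, L=7 ×1
  A^0: L=2 ×35, L=4 ×30, L=6 ×5
  A^-2: L=1 ×15, L=3 ×31, L=5 ×10
  A^-4: L=2 ×18, L=4 ×10
  A^-6: L=3 ×8
  A^-8: L=4 ×1
Each group contributes A^e * Σ count * d^(L-1):
Powers of d = -A^2 - A^-2: d^2 = A^4 + 2 + A^-4; d^3 = -A^6 - 3*A^2 - 3*A^-2 - A^-6; d^4 = A^8 + 4*A^4 + 6 + 4*A^-4 + A^-8; d^5 = -A^10 - 5*A^6 - 10*A^2 - 10*A^-2 - 5*A^-6 - A^-10; d^6 = A^12 + 6*A^8 + 15*A^4 + 20 + 15*A^-4 + 6*A^-8 + A^-12.
  A^8 * (d^5) = -A^18 - 5*A^14 - 10*A^10 - 10*A^6 - 5*A^2 - A^-2
  A^6 * (8*d^4) = 8*A^14 + 32*A^10 + 48*A^6 + 32*A^2 + 8*A^-2
  A^4 * (25*d^3 + 3*d^5) = -3*A^14 - 40*A^10 - 105*A^6 - 105*A^2 - 40*A^-2 - 3*A^-6
  A^2 * (40*d^2 + 15*d^4 + d^6) = A^14 + 21*A^10 + 115*A^6 + 190*A^2 + 115*A^-2 + 21*A^-6 + A^-10
  A^0 * (35*d + 30*d^3 + 5*d^5) = -5*A^10 - 55*A^6 - 175*A^2 - 175*A^-2 - 55*A^-6 - 5*A^-10
  A^-2 * (15 + 31*d^2 + 10*d^4) = 10*A^6 + 71*A^2 + 137*A^-2 + 71*A^-6 + 10*A^-10
  A^-4 * (18*d + 10*d^3) = -10*A^2 - 48*A^-2 - 48*A^-6 - 10*A^-10
  A^-6 * (8*d^2) = 8*A^-2 + 16*A^-6 + 8*A^-10
  A^-8 * (d^3) = -A^-2 - 3*A^-6 - 3*A^-10 - A^-14
Summing the groups: <K> = -A^18 + A^14 - 2*A^10 + 3*A^6 - 2*A^2 + 3*A^-2 - A^-6 + A^-10 - A^-14
Normalise by the writhe: (-A^3)^(-w) = (-A^3)^(2) = A^6, so f(A) = A^6 * <K> = -A^24 + A^20 - 2*A^16 + 3*A^12 - 2*A^8 + 3*A^4 - 1 + A^-4 - A^-8.
Substitute A = t^(-1/4), i.e. A^e → t^(-e/4): V(t) = -t^2 + t - 1 + 3*t^-1 - 2*t^-2 + 3*t^-3 - 2*t^-4 + t^-5 - t^-6

Answer: -t^2 + t - 1 + 3*t^-1 - 2*t^-2 + 3*t^-3 - 2*t^-4 + t^-5 - t^-6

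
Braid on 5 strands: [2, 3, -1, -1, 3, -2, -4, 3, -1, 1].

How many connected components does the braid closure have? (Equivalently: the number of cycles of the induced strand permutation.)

Track the strand permutation on 5 strands, starting from identity.
  step 1: s2 swaps positions 2,3 -> [1 3 2 4 5]
  step 2: s3 swaps positions 3,4 -> [1 3 4 2 5]
  step 3: s1^-1 swaps positions 1,2 -> [3 1 4 2 5]
  step 4: s1^-1 swaps positions 1,2 -> [1 3 4 2 5]
  step 5: s3 swaps positions 3,4 -> [1 3 2 4 5]
  step 6: s2^-1 swaps positions 2,3 -> [1 2 3 4 5]
  step 7: s4^-1 swaps positions 4,5 -> [1 2 3 5 4]
  step 8: s3 swaps positions 3,4 -> [1 2 5 3 4]
  step 9: s1^-1 swaps positions 1,2 -> [2 1 5 3 4]
  step 10: s1 swaps positions 1,2 -> [1 2 5 3 4]
Final permutation (position -> original strand): [1 2 5 3 4]
Closure components = cycle count of this permutation = 3.

Answer: 3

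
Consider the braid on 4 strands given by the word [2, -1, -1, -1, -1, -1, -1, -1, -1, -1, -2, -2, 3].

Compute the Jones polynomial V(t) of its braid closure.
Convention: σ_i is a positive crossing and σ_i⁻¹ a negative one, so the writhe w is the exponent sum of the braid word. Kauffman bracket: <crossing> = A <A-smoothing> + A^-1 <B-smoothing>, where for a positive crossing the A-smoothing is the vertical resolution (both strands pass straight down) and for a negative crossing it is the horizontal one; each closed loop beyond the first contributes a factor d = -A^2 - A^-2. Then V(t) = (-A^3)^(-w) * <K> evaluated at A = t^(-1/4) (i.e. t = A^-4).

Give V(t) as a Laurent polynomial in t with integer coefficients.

The presented braid s2 s1^-1 s1^-1 s1^-1 s1^-1 s1^-1 s1^-1 s1^-1 s1^-1 s1^-1 s2^-1 s2^-1 s3 on 4 strands reduces by inverse Markov moves (closure unchanged at each step):
  Destabilize: the word has the form β·s3 where s3 occurs only as the final letter (β ∈ B_3); drop it and the last strand → 3 strands.
  Deconjugate: the word is γ·β·γ⁻¹ with γ = s2 (prefix) and γ⁻¹ = s2^-1 (suffix); strip both.
  Destabilize: the word has the form β·s2^-1 where s2^-1 occurs only as the final letter (β ∈ B_2); drop it and the last strand → 2 strands.
Reduced to β = s1^-1 s1^-1 s1^-1 s1^-1 s1^-1 s1^-1 s1^-1 s1^-1 s1^-1 on 2 strands, 9 crossings.
Compute on β:
Braid: s1^-1 s1^-1 s1^-1 s1^-1 s1^-1 s1^-1 s1^-1 s1^-1 s1^-1 on 2 strands, 9 crossings.
Writhe w = (#positive) - (#negative) = 0 - 9 = -9.
State-sum expansion of <K>. There are 2^9 = 512 states.
For each crossing: s=0 is the vertical smoothing, s=1 horizontal. Crossing k contributes A^(sign_k * (1 - 2*s_k)); loop factor d = -A^2 - A^-2.
Tabulate the states by total A-exponent and number of loops L (A-exp: L × count):
  A^9: L=9 ×1
  A^7: L=8 ×9
  A^5: L=7 ×36
  A^3: L=6 ×84
  A^1: L=5 ×126
  A^-1: L=4 ×126
  A^-3: L=3 ×84
  A^-5: L=2 ×36
  A^-7: L=1 ×9
  A^-9: L=2 ×1
Each group contributes A^e * Σ count * d^(L-1):
Powers of d = -A^2 - A^-2: d^2 = A^4 + 2 + A^-4; d^3 = -A^6 - 3*A^2 - 3*A^-2 - A^-6; d^4 = A^8 + 4*A^4 + 6 + 4*A^-4 + A^-8; d^5 = -A^10 - 5*A^6 - 10*A^2 - 10*A^-2 - 5*A^-6 - A^-10; d^6 = A^12 + 6*A^8 + 15*A^4 + 20 + 15*A^-4 + 6*A^-8 + A^-12; d^7 = -A^14 - 7*A^10 - 21*A^6 - 35*A^2 - 35*A^-2 - 21*A^-6 - 7*A^-10 - A^-14; d^8 = A^16 + 8*A^12 + 28*A^8 + 56*A^4 + 70 + 56*A^-4 + 28*A^-8 + 8*A^-12 + A^-16.
  A^9 * (d^8) = A^25 + 8*A^21 + 28*A^17 + 56*A^13 + 70*A^9 + 56*A^5 + 28*A + 8*A^-3 + A^-7
  A^7 * (9*d^7) = -9*A^21 - 63*A^17 - 189*A^13 - 315*A^9 - 315*A^5 - 189*A - 63*A^-3 - 9*A^-7
  A^5 * (36*d^6) = 36*A^17 + 216*A^13 + 540*A^9 + 720*A^5 + 540*A + 216*A^-3 + 36*A^-7
  A^3 * (84*d^5) = -84*A^13 - 420*A^9 - 840*A^5 - 840*A - 420*A^-3 - 84*A^-7
  A^1 * (126*d^4) = 126*A^9 + 504*A^5 + 756*A + 504*A^-3 + 126*A^-7
  A^-1 * (126*d^3) = -126*A^5 - 378*A - 378*A^-3 - 126*A^-7
  A^-3 * (84*d^2) = 84*A + 168*A^-3 + 84*A^-7
  A^-5 * (36*d) = -36*A^-3 - 36*A^-7
  A^-7 * (9) = 9*A^-7
  A^-9 * (d) = -A^-7 - A^-11
Summing the groups: <K> = A^25 - A^21 + A^17 - A^13 + A^9 - A^5 + A - A^-3 - A^-11
Normalise by the writhe: (-A^3)^(-w) = (-A^3)^(9) = -A^27, so f(A) = -A^27 * <K> = -A^52 + A^48 - A^44 + A^40 - A^36 + A^32 - A^28 + A^24 + A^16.
Substitute A = t^(-1/4), i.e. A^e → t^(-e/4): V(t) = t^-4 + t^-6 - t^-7 + t^-8 - t^-9 + t^-10 - t^-11 + t^-12 - t^-13

Answer: t^-4 + t^-6 - t^-7 + t^-8 - t^-9 + t^-10 - t^-11 + t^-12 - t^-13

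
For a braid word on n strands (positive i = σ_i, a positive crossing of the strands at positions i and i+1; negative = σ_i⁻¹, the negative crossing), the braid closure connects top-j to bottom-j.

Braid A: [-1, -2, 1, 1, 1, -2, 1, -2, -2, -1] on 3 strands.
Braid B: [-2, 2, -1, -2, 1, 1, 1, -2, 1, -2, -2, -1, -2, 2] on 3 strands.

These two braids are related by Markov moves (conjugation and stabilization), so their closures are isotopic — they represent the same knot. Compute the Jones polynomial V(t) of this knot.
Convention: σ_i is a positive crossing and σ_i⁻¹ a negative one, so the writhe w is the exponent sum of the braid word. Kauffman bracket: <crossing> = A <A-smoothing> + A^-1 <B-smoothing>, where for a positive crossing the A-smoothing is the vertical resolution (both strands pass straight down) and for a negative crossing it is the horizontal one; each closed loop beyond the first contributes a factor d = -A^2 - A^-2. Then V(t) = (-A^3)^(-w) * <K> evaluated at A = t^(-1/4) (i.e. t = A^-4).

Markov-equivalent braids have isotopic closures, hence identical knot invariants. Strip the Markov moves from each word to reach a common short braid β, then compute V(t) once on β.
Braid A: s1^-1 s2^-1 s1 s1 s1 s2^-1 s1 s2^-1 s2^-1 s1^-1 on 3 strands has no conjugating prefix/suffix or stabilization to strip; take β = s1^-1 s2^-1 s1 s1 s1 s2^-1 s1 s2^-1 s2^-1 s1^-1.
Braid B: s2^-1 s2 s1^-1 s2^-1 s1 s1 s1 s2^-1 s1 s2^-1 s2^-1 s1^-1 s2^-1 s2 on 3 strands reduces by inverse Markov moves (closure unchanged at each step):
  Deconjugate: the word is γ·β·γ⁻¹ with γ = s2^-1 s2 (prefix) and γ⁻¹ = s2^-1 s2 (suffix); strip both.
Reduced to β = s1^-1 s2^-1 s1 s1 s1 s2^-1 s1 s2^-1 s2^-1 s1^-1 on 3 strands, 10 crossings.
Both give the same β = s1^-1 s2^-1 s1 s1 s1 s2^-1 s1 s2^-1 s2^-1 s1^-1 on 3 strands, so one state sum suffices:
Braid: s1^-1 s2^-1 s1 s1 s1 s2^-1 s1 s2^-1 s2^-1 s1^-1 on 3 strands, 10 crossings.
Writhe w = (#positive) - (#negative) = 4 - 6 = -2.
Computing the Kauffman bracket via state sum. There are 2^10 = 1024 states.
Smooth each crossing (0=||, 1=⌣⌢); contribution A^(Σ sign_k(1-2s_k)) * d^(L-1).
Tabulate the states by total A-exponent and number of loops L (A-exp: L × count):
  A^10: L=5 ×1
  A^8: L=4 ×10
  A^6: L=3 ×38, L=5 ×7
  A^4: L=2 ×67, L=4 ×49, L=6 ×4
  A^2: L=1 ×46, L=3 ×130, L=5 ×33, L=7 ×1
  A^0: L=2 ×131, L=4 ×110, L=6 ×11
  A^-2: L=1 ×25, L=3 ×133, L=5 ×51, L=7 ×1
  A^-4: L=2 ×37, L=4 ×72, L=6 ×11
  A^-6: L=3 ×25, L=5 ×19, L=7 ×1
  A^-8: L=4 ×8, L=6 ×2
  A^-10: L=5 ×1
Each group contributes A^e * Σ count * d^(L-1):
Powers of d = -A^2 - A^-2: d^2 = A^4 + 2 + A^-4; d^3 = -A^6 - 3*A^2 - 3*A^-2 - A^-6; d^4 = A^8 + 4*A^4 + 6 + 4*A^-4 + A^-8; d^5 = -A^10 - 5*A^6 - 10*A^2 - 10*A^-2 - 5*A^-6 - A^-10; d^6 = A^12 + 6*A^8 + 15*A^4 + 20 + 15*A^-4 + 6*A^-8 + A^-12.
  A^10 * (d^4) = A^18 + 4*A^14 + 6*A^10 + 4*A^6 + A^2
  A^8 * (10*d^3) = -10*A^14 - 30*A^10 - 30*A^6 - 10*A^2
  A^6 * (38*d^2 + 7*d^4) = 7*A^14 + 66*A^10 + 118*A^6 + 66*A^2 + 7*A^-2
  A^4 * (67*d + 49*d^3 + 4*d^5) = -4*A^14 - 69*A^10 - 254*A^6 - 254*A^2 - 69*A^-2 - 4*A^-6
  A^2 * (46 + 130*d^2 + 33*d^4 + d^6) = A^14 + 39*A^10 + 277*A^6 + 524*A^2 + 277*A^-2 + 39*A^-6 + A^-10
  A^0 * (131*d + 110*d^3 + 11*d^5) = -11*A^10 - 165*A^6 - 571*A^2 - 571*A^-2 - 165*A^-6 - 11*A^-10
  A^-2 * (25 + 133*d^2 + 51*d^4 + d^6) = A^10 + 57*A^6 + 352*A^2 + 617*A^-2 + 352*A^-6 + 57*A^-10 + A^-14
  A^-4 * (37*d + 72*d^3 + 11*d^5) = -11*A^6 - 127*A^2 - 363*A^-2 - 363*A^-6 - 127*A^-10 - 11*A^-14
  A^-6 * (25*d^2 + 19*d^4 + d^6) = A^6 + 25*A^2 + 116*A^-2 + 184*A^-6 + 116*A^-10 + 25*A^-14 + A^-18
  A^-8 * (8*d^3 + 2*d^5) = -2*A^2 - 18*A^-2 - 44*A^-6 - 44*A^-10 - 18*A^-14 - 2*A^-18
  A^-10 * (d^4) = A^-2 + 4*A^-6 + 6*A^-10 + 4*A^-14 + A^-18
Summing the groups: <K> = A^18 - 2*A^14 + 2*A^10 - 3*A^6 + 4*A^2 - 3*A^-2 + 3*A^-6 - 2*A^-10 + A^-14
Normalise by the writhe: (-A^3)^(-w) = (-A^3)^(2) = A^6, so f(A) = A^6 * <K> = A^24 - 2*A^20 + 2*A^16 - 3*A^12 + 4*A^8 - 3*A^4 + 3 - 2*A^-4 + A^-8.
Substitute A = t^(-1/4), i.e. A^e → t^(-e/4): V(t) = t^2 - 2*t + 3 - 3*t^-1 + 4*t^-2 - 3*t^-3 + 2*t^-4 - 2*t^-5 + t^-6

Answer: t^2 - 2*t + 3 - 3*t^-1 + 4*t^-2 - 3*t^-3 + 2*t^-4 - 2*t^-5 + t^-6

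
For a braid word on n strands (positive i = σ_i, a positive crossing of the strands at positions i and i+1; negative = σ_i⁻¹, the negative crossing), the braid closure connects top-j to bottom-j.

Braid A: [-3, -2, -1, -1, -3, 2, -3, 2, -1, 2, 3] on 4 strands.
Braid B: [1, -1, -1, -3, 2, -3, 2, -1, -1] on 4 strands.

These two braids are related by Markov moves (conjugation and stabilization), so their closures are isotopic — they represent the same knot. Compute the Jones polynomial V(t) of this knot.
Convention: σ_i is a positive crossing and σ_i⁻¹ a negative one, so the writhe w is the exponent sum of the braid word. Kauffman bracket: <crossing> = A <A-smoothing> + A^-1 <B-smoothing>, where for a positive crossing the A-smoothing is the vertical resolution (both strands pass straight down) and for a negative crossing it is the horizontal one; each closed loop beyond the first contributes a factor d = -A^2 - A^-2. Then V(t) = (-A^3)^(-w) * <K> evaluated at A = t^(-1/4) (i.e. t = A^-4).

t - 1 + 2*t^-1 - 3*t^-2 + 3*t^-3 - 2*t^-4 + 2*t^-5 - t^-6

Derivation:
Markov-equivalent braids have isotopic closures, hence identical knot invariants. Strip the Markov moves from each word to reach a common short braid β, then compute V(t) once on β.
Braid A: s3^-1 s2^-1 s1^-1 s1^-1 s3^-1 s2 s3^-1 s2 s1^-1 s2 s3 on 4 strands reduces by inverse Markov moves (closure unchanged at each step):
  Deconjugate: the word is γ·β·γ⁻¹ with γ = s3^-1 s2^-1 (prefix) and γ⁻¹ = s2 s3 (suffix); strip both.
Reduced to β = s1^-1 s1^-1 s3^-1 s2 s3^-1 s2 s1^-1 on 4 strands, 7 crossings.
Braid B: s1 s1^-1 s1^-1 s3^-1 s2 s3^-1 s2 s1^-1 s1^-1 on 4 strands reduces by inverse Markov moves (closure unchanged at each step):
  Deconjugate: the word is γ·β·γ⁻¹ with γ = s1 (prefix) and γ⁻¹ = s1^-1 (suffix); strip both.
Reduced to β = s1^-1 s1^-1 s3^-1 s2 s3^-1 s2 s1^-1 on 4 strands, 7 crossings.
Both give the same β = s1^-1 s1^-1 s3^-1 s2 s3^-1 s2 s1^-1 on 4 strands, so one state sum suffices:
Braid: s1^-1 s1^-1 s3^-1 s2 s3^-1 s2 s1^-1 on 4 strands, 7 crossings.
Writhe w = (#positive) - (#negative) = 2 - 5 = -3.
Computing the Kauffman bracket via state sum. There are 2^7 = 128 states.
Each crossing splits two ways (0=vertical, 1=horizontal). The state's weight is A^(#A-smoothings - #B-smoothings) * d^(loops - 1).
Tabulate the states by total A-exponent and number of loops L (A-exp: L × count):
  A^7: L=5 ×1
  A^5: L=4 ×7
  A^3: L=3 ×20, L=5 ×1
  A^1: L=2 ×27, L=4 ×8
  A^-1: L=1 ×15, L=3 ×19, L=5 ×1
  A^-3: L=2 ×17, L=4 ×4
  A^-5: L=3 ×7
  A^-7: L=4 ×1
Each group contributes A^e * Σ count * d^(L-1):
Powers of d = -A^2 - A^-2: d^2 = A^4 + 2 + A^-4; d^3 = -A^6 - 3*A^2 - 3*A^-2 - A^-6; d^4 = A^8 + 4*A^4 + 6 + 4*A^-4 + A^-8.
  A^7 * (d^4) = A^15 + 4*A^11 + 6*A^7 + 4*A^3 + A^-1
  A^5 * (7*d^3) = -7*A^11 - 21*A^7 - 21*A^3 - 7*A^-1
  A^3 * (20*d^2 + d^4) = A^11 + 24*A^7 + 46*A^3 + 24*A^-1 + A^-5
  A^1 * (27*d + 8*d^3) = -8*A^7 - 51*A^3 - 51*A^-1 - 8*A^-5
  A^-1 * (15 + 19*d^2 + d^4) = A^7 + 23*A^3 + 59*A^-1 + 23*A^-5 + A^-9
  A^-3 * (17*d + 4*d^3) = -4*A^3 - 29*A^-1 - 29*A^-5 - 4*A^-9
  A^-5 * (7*d^2) = 7*A^-1 + 14*A^-5 + 7*A^-9
  A^-7 * (d^3) = -A^-1 - 3*A^-5 - 3*A^-9 - A^-13
Summing the groups: <K> = A^15 - 2*A^11 + 2*A^7 - 3*A^3 + 3*A^-1 - 2*A^-5 + A^-9 - A^-13
Normalise by the writhe: (-A^3)^(-w) = (-A^3)^(3) = -A^9, so f(A) = -A^9 * <K> = -A^24 + 2*A^20 - 2*A^16 + 3*A^12 - 3*A^8 + 2*A^4 - 1 + A^-4.
Substitute A = t^(-1/4), i.e. A^e → t^(-e/4): V(t) = t - 1 + 2*t^-1 - 3*t^-2 + 3*t^-3 - 2*t^-4 + 2*t^-5 - t^-6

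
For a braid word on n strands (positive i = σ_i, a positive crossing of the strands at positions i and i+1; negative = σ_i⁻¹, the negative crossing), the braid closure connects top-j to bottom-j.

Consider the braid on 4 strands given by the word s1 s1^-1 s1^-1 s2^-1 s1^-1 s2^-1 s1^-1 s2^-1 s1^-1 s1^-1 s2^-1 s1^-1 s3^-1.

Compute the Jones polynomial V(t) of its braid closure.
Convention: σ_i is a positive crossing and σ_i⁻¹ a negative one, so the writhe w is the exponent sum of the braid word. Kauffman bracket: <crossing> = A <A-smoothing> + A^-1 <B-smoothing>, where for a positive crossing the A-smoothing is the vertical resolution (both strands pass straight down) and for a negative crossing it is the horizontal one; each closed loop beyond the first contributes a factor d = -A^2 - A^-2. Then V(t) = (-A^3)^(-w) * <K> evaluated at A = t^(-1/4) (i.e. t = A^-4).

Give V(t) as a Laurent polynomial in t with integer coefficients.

The presented braid s1 s1^-1 s1^-1 s2^-1 s1^-1 s2^-1 s1^-1 s2^-1 s1^-1 s1^-1 s2^-1 s1^-1 s3^-1 on 4 strands reduces by inverse Markov moves (closure unchanged at each step):
  Destabilize: the word has the form β·s3^-1 where s3^-1 occurs only as the final letter (β ∈ B_3); drop it and the last strand → 3 strands.
  Deconjugate: the word is γ·β·γ⁻¹ with γ = s1 (prefix) and γ⁻¹ = s1^-1 (suffix); strip both.
Reduced to β = s1^-1 s1^-1 s2^-1 s1^-1 s2^-1 s1^-1 s2^-1 s1^-1 s1^-1 s2^-1 on 3 strands, 10 crossings.
Compute on β:
Braid: s1^-1 s1^-1 s2^-1 s1^-1 s2^-1 s1^-1 s2^-1 s1^-1 s1^-1 s2^-1 on 3 strands, 10 crossings.
Writhe w = (#positive) - (#negative) = 0 - 10 = -10.
Enumerate smoothing states for the bracket polynomial. There are 2^10 = 1024 states.
For each crossing: s=0 is the vertical smoothing, s=1 horizontal. Crossing k contributes A^(sign_k * (1 - 2*s_k)); loop factor d = -A^2 - A^-2.
Tabulate the states by total A-exponent and number of loops L (A-exp: L × count):
  A^10: L=3 ×1
  A^8: L=2 ×4, L=4 ×6
  A^6: L=1 ×4, L=3 ×30, L=5 ×11
  A^4: L=2 ×48, L=4 ×65, L=6 ×7
  A^2: L=1 ×24, L=3 ×140, L=5 ×45, L=7 ×1
  A^0: L=2 ×129, L=4 ×117, L=6 ×6
  A^-2: L=1 ×43, L=3 ×151, L=5 ×16
  A^-4: L=2 ×96, L=4 ×24
  A^-6: L=1 ×24, L=3 ×21
  A^-8: L=2 ×10
  A^-10: L=3 ×1
Each group contributes A^e * Σ count * d^(L-1):
Powers of d = -A^2 - A^-2: d^2 = A^4 + 2 + A^-4; d^3 = -A^6 - 3*A^2 - 3*A^-2 - A^-6; d^4 = A^8 + 4*A^4 + 6 + 4*A^-4 + A^-8; d^5 = -A^10 - 5*A^6 - 10*A^2 - 10*A^-2 - 5*A^-6 - A^-10; d^6 = A^12 + 6*A^8 + 15*A^4 + 20 + 15*A^-4 + 6*A^-8 + A^-12.
  A^10 * (d^2) = A^14 + 2*A^10 + A^6
  A^8 * (4*d + 6*d^3) = -6*A^14 - 22*A^10 - 22*A^6 - 6*A^2
  A^6 * (4 + 30*d^2 + 11*d^4) = 11*A^14 + 74*A^10 + 130*A^6 + 74*A^2 + 11*A^-2
  A^4 * (48*d + 65*d^3 + 7*d^5) = -7*A^14 - 100*A^10 - 313*A^6 - 313*A^2 - 100*A^-2 - 7*A^-6
  A^2 * (24 + 140*d^2 + 45*d^4 + d^6) = A^14 + 51*A^10 + 335*A^6 + 594*A^2 + 335*A^-2 + 51*A^-6 + A^-10
  A^0 * (129*d + 117*d^3 + 6*d^5) = -6*A^10 - 147*A^6 - 540*A^2 - 540*A^-2 - 147*A^-6 - 6*A^-10
  A^-2 * (43 + 151*d^2 + 16*d^4) = 16*A^6 + 215*A^2 + 441*A^-2 + 215*A^-6 + 16*A^-10
  A^-4 * (96*d + 24*d^3) = -24*A^2 - 168*A^-2 - 168*A^-6 - 24*A^-10
  A^-6 * (24 + 21*d^2) = 21*A^-2 + 66*A^-6 + 21*A^-10
  A^-8 * (10*d) = -10*A^-6 - 10*A^-10
  A^-10 * (d^2) = A^-6 + 2*A^-10 + A^-14
Summing the groups: <K> = -A^10 + A^-6 + A^-14
Normalise by the writhe: (-A^3)^(-w) = (-A^3)^(10) = A^30, so f(A) = A^30 * <K> = -A^40 + A^24 + A^16.
Substitute A = t^(-1/4), i.e. A^e → t^(-e/4): V(t) = t^-4 + t^-6 - t^-10

Answer: t^-4 + t^-6 - t^-10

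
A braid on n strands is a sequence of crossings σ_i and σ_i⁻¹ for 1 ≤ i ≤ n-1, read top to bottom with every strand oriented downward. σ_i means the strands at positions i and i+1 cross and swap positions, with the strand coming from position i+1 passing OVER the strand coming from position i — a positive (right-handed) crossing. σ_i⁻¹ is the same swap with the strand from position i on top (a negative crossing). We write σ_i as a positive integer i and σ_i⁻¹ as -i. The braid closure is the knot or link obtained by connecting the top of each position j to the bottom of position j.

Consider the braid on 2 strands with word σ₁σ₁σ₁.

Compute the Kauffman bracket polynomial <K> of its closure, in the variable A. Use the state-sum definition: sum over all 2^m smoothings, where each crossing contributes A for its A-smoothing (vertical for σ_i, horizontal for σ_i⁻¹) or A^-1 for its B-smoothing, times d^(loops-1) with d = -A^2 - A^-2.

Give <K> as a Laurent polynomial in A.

-A^5 - A^-3 + A^-7

Derivation:
Braid: s1 s1 s1 on 2 strands, 3 crossings.
Writhe w = (#positive) - (#negative) = 3 - 0 = 3.
Computing the Kauffman bracket via state sum. There are 2^3 = 8 states.
For each crossing: s=0 is the vertical smoothing, s=1 horizontal. Crossing k contributes A^(sign_k * (1 - 2*s_k)); loop factor d = -A^2 - A^-2.
  state 000: A-exp=+3, loops=2, term = A^3 * d^1
  state 001: A-exp=+1, loops=1, term = A^1 * d^0
  state 010: A-exp=+1, loops=1, term = A^1 * d^0
  state 011: A-exp=-1, loops=2, term = A^-1 * d^1
  state 100: A-exp=+1, loops=1, term = A^1 * d^0
  state 101: A-exp=-1, loops=2, term = A^-1 * d^1
  state 110: A-exp=-1, loops=2, term = A^-1 * d^1
  state 111: A-exp=-3, loops=3, term = A^-3 * d^2
Collect the terms by A-exponent (count of states per loop number):
Powers of d = -A^2 - A^-2: d^2 = A^4 + 2 + A^-4.
  A^3 * (d) = -A^5 - A
  A^1 * (3) = 3*A
  A^-1 * (3*d) = -3*A - 3*A^-3
  A^-3 * (d^2) = A + 2*A^-3 + A^-7
Summing the groups: <K> = -A^5 - A^-3 + A^-7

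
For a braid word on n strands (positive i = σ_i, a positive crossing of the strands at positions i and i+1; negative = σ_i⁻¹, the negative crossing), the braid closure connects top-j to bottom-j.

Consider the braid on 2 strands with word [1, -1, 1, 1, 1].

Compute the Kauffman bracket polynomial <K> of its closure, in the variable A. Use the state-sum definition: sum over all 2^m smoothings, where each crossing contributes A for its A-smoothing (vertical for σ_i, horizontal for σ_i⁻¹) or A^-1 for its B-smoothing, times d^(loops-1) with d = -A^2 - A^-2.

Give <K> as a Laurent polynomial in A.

-A^5 - A^-3 + A^-7

Derivation:
First cancel adjacent σ_i σ_i⁻¹ pairs (Reidemeister II — same braid, same closure): s1 s1^-1 s1 s1 s1 → s1 s1 s1.
Braid: s1 s1 s1 on 2 strands, 3 crossings.
Writhe w = (#positive) - (#negative) = 3 - 0 = 3.
Enumerate smoothing states for the bracket polynomial. There are 2^3 = 8 states.
Each crossing splits two ways (0=vertical, 1=horizontal). The state's weight is A^(#A-smoothings - #B-smoothings) * d^(loops - 1).
  state 000: A-exp=+3, loops=2, term = A^3 * d^1
  state 001: A-exp=+1, loops=1, term = A^1 * d^0
  state 010: A-exp=+1, loops=1, term = A^1 * d^0
  state 011: A-exp=-1, loops=2, term = A^-1 * d^1
  state 100: A-exp=+1, loops=1, term = A^1 * d^0
  state 101: A-exp=-1, loops=2, term = A^-1 * d^1
  state 110: A-exp=-1, loops=2, term = A^-1 * d^1
  state 111: A-exp=-3, loops=3, term = A^-3 * d^2
Collect the terms by A-exponent (count of states per loop number):
Powers of d = -A^2 - A^-2: d^2 = A^4 + 2 + A^-4.
  A^3 * (d) = -A^5 - A
  A^1 * (3) = 3*A
  A^-1 * (3*d) = -3*A - 3*A^-3
  A^-3 * (d^2) = A + 2*A^-3 + A^-7
Summing the groups: <K> = -A^5 - A^-3 + A^-7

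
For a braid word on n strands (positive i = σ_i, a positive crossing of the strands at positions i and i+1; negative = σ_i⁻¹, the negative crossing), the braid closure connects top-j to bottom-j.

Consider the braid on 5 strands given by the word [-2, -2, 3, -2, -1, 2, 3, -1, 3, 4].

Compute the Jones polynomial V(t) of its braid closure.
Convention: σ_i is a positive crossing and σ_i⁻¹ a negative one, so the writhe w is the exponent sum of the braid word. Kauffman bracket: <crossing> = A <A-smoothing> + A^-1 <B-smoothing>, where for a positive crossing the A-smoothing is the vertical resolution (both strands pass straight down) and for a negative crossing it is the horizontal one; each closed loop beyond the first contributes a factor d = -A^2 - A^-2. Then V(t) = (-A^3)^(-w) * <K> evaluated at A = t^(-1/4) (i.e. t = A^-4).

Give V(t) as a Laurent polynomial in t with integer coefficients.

-t^3 + 2*t^2 - 3*t + 5 - 4*t^-1 + 4*t^-2 - 3*t^-3 + 2*t^-4 - t^-5

Derivation:
The presented braid s2^-1 s2^-1 s3 s2^-1 s1^-1 s2 s3 s1^-1 s3 s4 on 5 strands reduces by inverse Markov moves (closure unchanged at each step):
  Destabilize: the word has the form β·s4 where s4 occurs only as the final letter (β ∈ B_4); drop it and the last strand → 4 strands.
Reduced to β = s2^-1 s2^-1 s3 s2^-1 s1^-1 s2 s3 s1^-1 s3 on 4 strands, 9 crossings.
Compute on β:
Braid: s2^-1 s2^-1 s3 s2^-1 s1^-1 s2 s3 s1^-1 s3 on 4 strands, 9 crossings.
Writhe w = (#positive) - (#negative) = 4 - 5 = -1.
State-sum expansion of <K>. There are 2^9 = 512 states.
Each crossing splits two ways (0=vertical, 1=horizontal). The state's weight is A^(#A-smoothings - #B-smoothings) * d^(loops - 1).
Tabulate the states by total A-exponent and number of loops L (A-exp: L × count):
  A^9: L=5 ×1
  A^7: L=4 ×9
  A^5: L=3 ×32, L=5 ×4
  A^3: L=2 ×55, L=4 ×28, L=6 ×1
  A^1: L=1 ×39, L=3 ×77, L=5 ×10
  A^-1: L=2 ×87, L=4 ×38, L=6 ×1
  A^-3: L=1 ×14, L=3 ×64, L=5 ×6
  A^-5: L=2 ×17, L=4 ×19
  A^-7: L=3 ×7, L=5 ×2
  A^-9: L=4 ×1
Each group contributes A^e * Σ count * d^(L-1):
Powers of d = -A^2 - A^-2: d^2 = A^4 + 2 + A^-4; d^3 = -A^6 - 3*A^2 - 3*A^-2 - A^-6; d^4 = A^8 + 4*A^4 + 6 + 4*A^-4 + A^-8; d^5 = -A^10 - 5*A^6 - 10*A^2 - 10*A^-2 - 5*A^-6 - A^-10.
  A^9 * (d^4) = A^17 + 4*A^13 + 6*A^9 + 4*A^5 + A
  A^7 * (9*d^3) = -9*A^13 - 27*A^9 - 27*A^5 - 9*A
  A^5 * (32*d^2 + 4*d^4) = 4*A^13 + 48*A^9 + 88*A^5 + 48*A + 4*A^-3
  A^3 * (55*d + 28*d^3 + d^5) = -A^13 - 33*A^9 - 149*A^5 - 149*A - 33*A^-3 - A^-7
  A^1 * (39 + 77*d^2 + 10*d^4) = 10*A^9 + 117*A^5 + 253*A + 117*A^-3 + 10*A^-7
  A^-1 * (87*d + 38*d^3 + d^5) = -A^9 - 43*A^5 - 211*A - 211*A^-3 - 43*A^-7 - A^-11
  A^-3 * (14 + 64*d^2 + 6*d^4) = 6*A^5 + 88*A + 178*A^-3 + 88*A^-7 + 6*A^-11
  A^-5 * (17*d + 19*d^3) = -19*A - 74*A^-3 - 74*A^-7 - 19*A^-11
  A^-7 * (7*d^2 + 2*d^4) = 2*A + 15*A^-3 + 26*A^-7 + 15*A^-11 + 2*A^-15
  A^-9 * (d^3) = -A^-3 - 3*A^-7 - 3*A^-11 - A^-15
Summing the groups: <K> = A^17 - 2*A^13 + 3*A^9 - 4*A^5 + 4*A - 5*A^-3 + 3*A^-7 - 2*A^-11 + A^-15
Normalise by the writhe: (-A^3)^(-w) = (-A^3)^(1) = -A^3, so f(A) = -A^3 * <K> = -A^20 + 2*A^16 - 3*A^12 + 4*A^8 - 4*A^4 + 5 - 3*A^-4 + 2*A^-8 - A^-12.
Substitute A = t^(-1/4), i.e. A^e → t^(-e/4): V(t) = -t^3 + 2*t^2 - 3*t + 5 - 4*t^-1 + 4*t^-2 - 3*t^-3 + 2*t^-4 - t^-5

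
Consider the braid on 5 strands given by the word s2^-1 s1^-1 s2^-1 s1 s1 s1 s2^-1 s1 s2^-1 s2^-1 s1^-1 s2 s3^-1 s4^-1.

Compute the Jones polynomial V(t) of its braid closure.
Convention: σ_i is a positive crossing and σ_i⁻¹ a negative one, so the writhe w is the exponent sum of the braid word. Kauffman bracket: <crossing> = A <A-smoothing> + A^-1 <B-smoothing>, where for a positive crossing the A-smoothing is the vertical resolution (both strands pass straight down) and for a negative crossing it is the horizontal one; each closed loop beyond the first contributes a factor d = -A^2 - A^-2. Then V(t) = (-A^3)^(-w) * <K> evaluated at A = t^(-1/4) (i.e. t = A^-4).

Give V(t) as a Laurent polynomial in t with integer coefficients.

The presented braid s2^-1 s1^-1 s2^-1 s1 s1 s1 s2^-1 s1 s2^-1 s2^-1 s1^-1 s2 s3^-1 s4^-1 on 5 strands reduces by inverse Markov moves (closure unchanged at each step):
  Destabilize: the word has the form β·s4^-1 where s4^-1 occurs only as the final letter (β ∈ B_4); drop it and the last strand → 4 strands.
  Destabilize: the word has the form β·s3^-1 where s3^-1 occurs only as the final letter (β ∈ B_3); drop it and the last strand → 3 strands.
  Deconjugate: the word is γ·β·γ⁻¹ with γ = s2^-1 (prefix) and γ⁻¹ = s2 (suffix); strip both.
Reduced to β = s1^-1 s2^-1 s1 s1 s1 s2^-1 s1 s2^-1 s2^-1 s1^-1 on 3 strands, 10 crossings.
Compute on β:
Braid: s1^-1 s2^-1 s1 s1 s1 s2^-1 s1 s2^-1 s2^-1 s1^-1 on 3 strands, 10 crossings.
Writhe w = (#positive) - (#negative) = 4 - 6 = -2.
Enumerate smoothing states for the bracket polynomial. There are 2^10 = 1024 states.
Smooth each crossing (0=||, 1=⌣⌢); contribution A^(Σ sign_k(1-2s_k)) * d^(L-1).
Tabulate the states by total A-exponent and number of loops L (A-exp: L × count):
  A^10: L=5 ×1
  A^8: L=4 ×10
  A^6: L=3 ×38, L=5 ×7
  A^4: L=2 ×67, L=4 ×49, L=6 ×4
  A^2: L=1 ×46, L=3 ×130, L=5 ×33, L=7 ×1
  A^0: L=2 ×131, L=4 ×110, L=6 ×11
  A^-2: L=1 ×25, L=3 ×133, L=5 ×51, L=7 ×1
  A^-4: L=2 ×37, L=4 ×72, L=6 ×11
  A^-6: L=3 ×25, L=5 ×19, L=7 ×1
  A^-8: L=4 ×8, L=6 ×2
  A^-10: L=5 ×1
Each group contributes A^e * Σ count * d^(L-1):
Powers of d = -A^2 - A^-2: d^2 = A^4 + 2 + A^-4; d^3 = -A^6 - 3*A^2 - 3*A^-2 - A^-6; d^4 = A^8 + 4*A^4 + 6 + 4*A^-4 + A^-8; d^5 = -A^10 - 5*A^6 - 10*A^2 - 10*A^-2 - 5*A^-6 - A^-10; d^6 = A^12 + 6*A^8 + 15*A^4 + 20 + 15*A^-4 + 6*A^-8 + A^-12.
  A^10 * (d^4) = A^18 + 4*A^14 + 6*A^10 + 4*A^6 + A^2
  A^8 * (10*d^3) = -10*A^14 - 30*A^10 - 30*A^6 - 10*A^2
  A^6 * (38*d^2 + 7*d^4) = 7*A^14 + 66*A^10 + 118*A^6 + 66*A^2 + 7*A^-2
  A^4 * (67*d + 49*d^3 + 4*d^5) = -4*A^14 - 69*A^10 - 254*A^6 - 254*A^2 - 69*A^-2 - 4*A^-6
  A^2 * (46 + 130*d^2 + 33*d^4 + d^6) = A^14 + 39*A^10 + 277*A^6 + 524*A^2 + 277*A^-2 + 39*A^-6 + A^-10
  A^0 * (131*d + 110*d^3 + 11*d^5) = -11*A^10 - 165*A^6 - 571*A^2 - 571*A^-2 - 165*A^-6 - 11*A^-10
  A^-2 * (25 + 133*d^2 + 51*d^4 + d^6) = A^10 + 57*A^6 + 352*A^2 + 617*A^-2 + 352*A^-6 + 57*A^-10 + A^-14
  A^-4 * (37*d + 72*d^3 + 11*d^5) = -11*A^6 - 127*A^2 - 363*A^-2 - 363*A^-6 - 127*A^-10 - 11*A^-14
  A^-6 * (25*d^2 + 19*d^4 + d^6) = A^6 + 25*A^2 + 116*A^-2 + 184*A^-6 + 116*A^-10 + 25*A^-14 + A^-18
  A^-8 * (8*d^3 + 2*d^5) = -2*A^2 - 18*A^-2 - 44*A^-6 - 44*A^-10 - 18*A^-14 - 2*A^-18
  A^-10 * (d^4) = A^-2 + 4*A^-6 + 6*A^-10 + 4*A^-14 + A^-18
Summing the groups: <K> = A^18 - 2*A^14 + 2*A^10 - 3*A^6 + 4*A^2 - 3*A^-2 + 3*A^-6 - 2*A^-10 + A^-14
Normalise by the writhe: (-A^3)^(-w) = (-A^3)^(2) = A^6, so f(A) = A^6 * <K> = A^24 - 2*A^20 + 2*A^16 - 3*A^12 + 4*A^8 - 3*A^4 + 3 - 2*A^-4 + A^-8.
Substitute A = t^(-1/4), i.e. A^e → t^(-e/4): V(t) = t^2 - 2*t + 3 - 3*t^-1 + 4*t^-2 - 3*t^-3 + 2*t^-4 - 2*t^-5 + t^-6

Answer: t^2 - 2*t + 3 - 3*t^-1 + 4*t^-2 - 3*t^-3 + 2*t^-4 - 2*t^-5 + t^-6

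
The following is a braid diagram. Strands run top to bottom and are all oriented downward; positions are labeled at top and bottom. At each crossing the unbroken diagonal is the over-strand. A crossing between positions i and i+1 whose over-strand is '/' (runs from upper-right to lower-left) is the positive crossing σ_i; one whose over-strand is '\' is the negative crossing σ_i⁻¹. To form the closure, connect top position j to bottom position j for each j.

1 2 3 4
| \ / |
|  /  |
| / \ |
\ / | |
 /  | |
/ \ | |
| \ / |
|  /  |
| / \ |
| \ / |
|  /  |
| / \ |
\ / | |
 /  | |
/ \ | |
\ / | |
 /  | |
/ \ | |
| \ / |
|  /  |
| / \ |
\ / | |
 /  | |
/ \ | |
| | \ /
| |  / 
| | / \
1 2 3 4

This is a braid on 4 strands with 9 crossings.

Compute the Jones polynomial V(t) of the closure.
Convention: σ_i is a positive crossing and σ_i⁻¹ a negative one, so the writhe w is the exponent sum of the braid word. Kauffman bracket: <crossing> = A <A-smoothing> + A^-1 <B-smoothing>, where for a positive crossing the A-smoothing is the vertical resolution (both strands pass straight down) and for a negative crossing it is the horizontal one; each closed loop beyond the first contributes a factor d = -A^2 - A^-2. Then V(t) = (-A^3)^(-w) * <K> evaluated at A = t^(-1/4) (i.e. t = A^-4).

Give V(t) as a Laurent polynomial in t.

-t^8 + t^5 + t^3

Derivation:
Reading the diagram top to bottom ('/'-over between positions i,i+1 = s_i, '\'-over = s_i^-1): braid word = s2 s1 s2 s2 s1 s1 s2 s1 s3.
The presented braid s2 s1 s2 s2 s1 s1 s2 s1 s3 on 4 strands reduces by inverse Markov moves (closure unchanged at each step):
  Destabilize: the word has the form β·s3 where s3 occurs only as the final letter (β ∈ B_3); drop it and the last strand → 3 strands.
Reduced to β = s2 s1 s2 s2 s1 s1 s2 s1 on 3 strands, 8 crossings.
Compute on β:
Braid: s2 s1 s2 s2 s1 s1 s2 s1 on 3 strands, 8 crossings.
Writhe w = (#positive) - (#negative) = 8 - 0 = 8.
Enumerate smoothing states for the bracket polynomial. There are 2^8 = 256 states.
For each crossing: s=0 is the vertical smoothing, s=1 horizontal. Crossing k contributes A^(sign_k * (1 - 2*s_k)); loop factor d = -A^2 - A^-2.
Tabulate the states by total A-exponent and number of loops L (A-exp: L × count):
  A^8: L=3 ×1
  A^6: L=2 ×8
  A^4: L=1 ×16, L=3 ×12
  A^2: L=2 ×48, L=4 ×8
  A^0: L=1 ×17, L=3 ×51, L=5 ×2
  A^-2: L=2 ×34, L=4 ×22
  A^-4: L=1 ×4, L=3 ×21, L=5 ×3
  A^-6: L=2 ×4, L=4 ×4
  A^-8: L=3 ×1
Each group contributes A^e * Σ count * d^(L-1):
Powers of d = -A^2 - A^-2: d^2 = A^4 + 2 + A^-4; d^3 = -A^6 - 3*A^2 - 3*A^-2 - A^-6; d^4 = A^8 + 4*A^4 + 6 + 4*A^-4 + A^-8.
  A^8 * (d^2) = A^12 + 2*A^8 + A^4
  A^6 * (8*d) = -8*A^8 - 8*A^4
  A^4 * (16 + 12*d^2) = 12*A^8 + 40*A^4 + 12
  A^2 * (48*d + 8*d^3) = -8*A^8 - 72*A^4 - 72 - 8*A^-4
  A^0 * (17 + 51*d^2 + 2*d^4) = 2*A^8 + 59*A^4 + 131 + 59*A^-4 + 2*A^-8
  A^-2 * (34*d + 22*d^3) = -22*A^4 - 100 - 100*A^-4 - 22*A^-8
  A^-4 * (4 + 21*d^2 + 3*d^4) = 3*A^4 + 33 + 64*A^-4 + 33*A^-8 + 3*A^-12
  A^-6 * (4*d + 4*d^3) = -4 - 16*A^-4 - 16*A^-8 - 4*A^-12
  A^-8 * (d^2) = A^-4 + 2*A^-8 + A^-12
Summing the groups: <K> = A^12 + A^4 - A^-8
Normalise by the writhe: (-A^3)^(-w) = (-A^3)^(-8) = A^-24, so f(A) = A^-24 * <K> = A^-12 + A^-20 - A^-32.
Substitute A = t^(-1/4), i.e. A^e → t^(-e/4): V(t) = -t^8 + t^5 + t^3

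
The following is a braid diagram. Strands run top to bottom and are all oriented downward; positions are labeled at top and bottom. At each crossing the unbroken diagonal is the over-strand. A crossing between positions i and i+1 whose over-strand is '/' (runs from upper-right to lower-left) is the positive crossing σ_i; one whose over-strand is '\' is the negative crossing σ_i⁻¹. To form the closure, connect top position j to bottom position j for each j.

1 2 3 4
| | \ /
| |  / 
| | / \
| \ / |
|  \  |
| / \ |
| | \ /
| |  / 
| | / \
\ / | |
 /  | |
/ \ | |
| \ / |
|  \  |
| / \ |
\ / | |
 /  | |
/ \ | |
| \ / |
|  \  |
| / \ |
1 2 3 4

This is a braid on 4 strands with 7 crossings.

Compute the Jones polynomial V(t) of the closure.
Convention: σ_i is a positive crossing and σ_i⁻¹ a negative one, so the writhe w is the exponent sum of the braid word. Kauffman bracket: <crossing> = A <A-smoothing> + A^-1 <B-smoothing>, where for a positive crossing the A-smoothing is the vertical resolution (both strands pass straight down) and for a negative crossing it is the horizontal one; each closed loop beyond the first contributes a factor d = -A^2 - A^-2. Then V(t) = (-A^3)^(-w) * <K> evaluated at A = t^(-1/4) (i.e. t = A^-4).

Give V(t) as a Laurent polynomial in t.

t^4 - 2*t^3 + 3*t^2 - 4*t + 4 - 3*t^-1 + 3*t^-2 - t^-3

Derivation:
Reading the diagram top to bottom ('/'-over between positions i,i+1 = s_i, '\'-over = s_i^-1): braid word = s3 s2^-1 s3 s1 s2^-1 s1 s2^-1.
Braid: s3 s2^-1 s3 s1 s2^-1 s1 s2^-1 on 4 strands, 7 crossings.
Writhe w = (#positive) - (#negative) = 4 - 3 = 1.
Enumerate smoothing states for the bracket polynomial. There are 2^7 = 128 states.
Smooth each crossing (0=||, 1=⌣⌢); contribution A^(Σ sign_k(1-2s_k)) * d^(L-1).
Tabulate the states by total A-exponent and number of loops L (A-exp: L × count):
  A^7: L=5 ×1
  A^5: L=4 ×7
  A^3: L=3 ×21
  A^1: L=2 ×32, L=4 ×3
  A^-1: L=1 ×21, L=3 ×14
  A^-3: L=2 ×19, L=4 ×2
  A^-5: L=3 ×7
  A^-7: L=4 ×1
Each group contributes A^e * Σ count * d^(L-1):
Powers of d = -A^2 - A^-2: d^2 = A^4 + 2 + A^-4; d^3 = -A^6 - 3*A^2 - 3*A^-2 - A^-6; d^4 = A^8 + 4*A^4 + 6 + 4*A^-4 + A^-8.
  A^7 * (d^4) = A^15 + 4*A^11 + 6*A^7 + 4*A^3 + A^-1
  A^5 * (7*d^3) = -7*A^11 - 21*A^7 - 21*A^3 - 7*A^-1
  A^3 * (21*d^2) = 21*A^7 + 42*A^3 + 21*A^-1
  A^1 * (32*d + 3*d^3) = -3*A^7 - 41*A^3 - 41*A^-1 - 3*A^-5
  A^-1 * (21 + 14*d^2) = 14*A^3 + 49*A^-1 + 14*A^-5
  A^-3 * (19*d + 2*d^3) = -2*A^3 - 25*A^-1 - 25*A^-5 - 2*A^-9
  A^-5 * (7*d^2) = 7*A^-1 + 14*A^-5 + 7*A^-9
  A^-7 * (d^3) = -A^-1 - 3*A^-5 - 3*A^-9 - A^-13
Summing the groups: <K> = A^15 - 3*A^11 + 3*A^7 - 4*A^3 + 4*A^-1 - 3*A^-5 + 2*A^-9 - A^-13
Normalise by the writhe: (-A^3)^(-w) = (-A^3)^(-1) = -A^-3, so f(A) = -A^-3 * <K> = -A^12 + 3*A^8 - 3*A^4 + 4 - 4*A^-4 + 3*A^-8 - 2*A^-12 + A^-16.
Substitute A = t^(-1/4), i.e. A^e → t^(-e/4): V(t) = t^4 - 2*t^3 + 3*t^2 - 4*t + 4 - 3*t^-1 + 3*t^-2 - t^-3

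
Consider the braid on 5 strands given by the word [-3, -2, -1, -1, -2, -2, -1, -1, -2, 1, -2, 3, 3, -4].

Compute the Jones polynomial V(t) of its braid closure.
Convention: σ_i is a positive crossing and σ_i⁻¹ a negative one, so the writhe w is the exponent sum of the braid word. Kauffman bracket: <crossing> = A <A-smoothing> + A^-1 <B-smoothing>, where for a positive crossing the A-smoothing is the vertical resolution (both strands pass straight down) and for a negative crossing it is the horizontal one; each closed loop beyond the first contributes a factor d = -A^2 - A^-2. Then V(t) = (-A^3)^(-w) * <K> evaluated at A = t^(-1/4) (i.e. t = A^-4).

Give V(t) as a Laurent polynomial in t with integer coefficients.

The presented braid s3^-1 s2^-1 s1^-1 s1^-1 s2^-1 s2^-1 s1^-1 s1^-1 s2^-1 s1 s2^-1 s3 s3 s4^-1 on 5 strands reduces by inverse Markov moves (closure unchanged at each step):
  Destabilize: the word has the form β·s4^-1 where s4^-1 occurs only as the final letter (β ∈ B_4); drop it and the last strand → 4 strands.
  Deconjugate: the word is γ·β·γ⁻¹ with γ = s3^-1 (prefix) and γ⁻¹ = s3 (suffix); strip both.
  Destabilize: the word has the form β·s3 where s3 occurs only as the final letter (β ∈ B_3); drop it and the last strand → 3 strands.
Reduced to β = s2^-1 s1^-1 s1^-1 s2^-1 s2^-1 s1^-1 s1^-1 s2^-1 s1 s2^-1 on 3 strands, 10 crossings.
Compute on β:
Braid: s2^-1 s1^-1 s1^-1 s2^-1 s2^-1 s1^-1 s1^-1 s2^-1 s1 s2^-1 on 3 strands, 10 crossings.
Writhe w = (#positive) - (#negative) = 1 - 9 = -8.
Computing the Kauffman bracket via state sum. There are 2^10 = 1024 states.
For each crossing: s=0 is the vertical smoothing, s=1 horizontal. Crossing k contributes A^(sign_k * (1 - 2*s_k)); loop factor d = -A^2 - A^-2.
Tabulate the states by total A-exponent and number of loops L (A-exp: L × count):
  A^10: L=6 ×1
  A^8: L=5 ×10
  A^6: L=4 ×41, L=6 ×4
  A^4: L=3 ×86, L=5 ×34
  A^2: L=2 ×92, L=4 ×114, L=6 ×4
  A^0: L=1 ×40, L=3 ×185, L=5 ×27
  A^-2: L=2 ×142, L=4 ×67, L=6 ×1
  A^-4: L=1 ×40, L=3 ×76, L=5 ×4
  A^-6: L=2 ×39, L=4 ×6
  A^-8: L=1 ×5, L=3 ×5
  A^-10: L=2 ×1
Each group contributes A^e * Σ count * d^(L-1):
Powers of d = -A^2 - A^-2: d^2 = A^4 + 2 + A^-4; d^3 = -A^6 - 3*A^2 - 3*A^-2 - A^-6; d^4 = A^8 + 4*A^4 + 6 + 4*A^-4 + A^-8; d^5 = -A^10 - 5*A^6 - 10*A^2 - 10*A^-2 - 5*A^-6 - A^-10.
  A^10 * (d^5) = -A^20 - 5*A^16 - 10*A^12 - 10*A^8 - 5*A^4 - 1
  A^8 * (10*d^4) = 10*A^16 + 40*A^12 + 60*A^8 + 40*A^4 + 10
  A^6 * (41*d^3 + 4*d^5) = -4*A^16 - 61*A^12 - 163*A^8 - 163*A^4 - 61 - 4*A^-4
  A^4 * (86*d^2 + 34*d^4) = 34*A^12 + 222*A^8 + 376*A^4 + 222 + 34*A^-4
  A^2 * (92*d + 114*d^3 + 4*d^5) = -4*A^12 - 134*A^8 - 474*A^4 - 474 - 134*A^-4 - 4*A^-8
  A^0 * (40 + 185*d^2 + 27*d^4) = 27*A^8 + 293*A^4 + 572 + 293*A^-4 + 27*A^-8
  A^-2 * (142*d + 67*d^3 + d^5) = -A^8 - 72*A^4 - 353 - 353*A^-4 - 72*A^-8 - A^-12
  A^-4 * (40 + 76*d^2 + 4*d^4) = 4*A^4 + 92 + 216*A^-4 + 92*A^-8 + 4*A^-12
  A^-6 * (39*d + 6*d^3) = -6 - 57*A^-4 - 57*A^-8 - 6*A^-12
  A^-8 * (5 + 5*d^2) = 5*A^-4 + 15*A^-8 + 5*A^-12
  A^-10 * (d) = -A^-8 - A^-12
Summing the groups: <K> = -A^20 + A^16 - A^12 + A^8 - A^4 + 1 + A^-12
Normalise by the writhe: (-A^3)^(-w) = (-A^3)^(8) = A^24, so f(A) = A^24 * <K> = -A^44 + A^40 - A^36 + A^32 - A^28 + A^24 + A^12.
Substitute A = t^(-1/4), i.e. A^e → t^(-e/4): V(t) = t^-3 + t^-6 - t^-7 + t^-8 - t^-9 + t^-10 - t^-11

Answer: t^-3 + t^-6 - t^-7 + t^-8 - t^-9 + t^-10 - t^-11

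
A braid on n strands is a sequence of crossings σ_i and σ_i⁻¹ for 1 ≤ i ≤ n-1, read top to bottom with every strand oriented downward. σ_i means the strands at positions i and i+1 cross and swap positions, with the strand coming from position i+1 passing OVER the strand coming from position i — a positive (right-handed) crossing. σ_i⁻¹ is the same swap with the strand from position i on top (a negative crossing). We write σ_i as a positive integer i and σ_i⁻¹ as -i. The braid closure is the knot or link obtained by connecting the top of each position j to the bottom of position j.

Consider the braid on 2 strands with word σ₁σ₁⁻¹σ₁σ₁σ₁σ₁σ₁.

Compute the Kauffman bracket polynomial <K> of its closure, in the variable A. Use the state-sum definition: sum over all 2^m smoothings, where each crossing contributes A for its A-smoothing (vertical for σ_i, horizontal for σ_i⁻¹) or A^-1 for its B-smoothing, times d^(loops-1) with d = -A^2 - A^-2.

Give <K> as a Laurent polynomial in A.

First cancel adjacent σ_i σ_i⁻¹ pairs (Reidemeister II — same braid, same closure): s1 s1^-1 s1 s1 s1 s1 s1 → s1 s1 s1 s1 s1.
Braid: s1 s1 s1 s1 s1 on 2 strands, 5 crossings.
Writhe w = (#positive) - (#negative) = 5 - 0 = 5.
Computing the Kauffman bracket via state sum. There are 2^5 = 32 states.
For each crossing: s=0 is the vertical smoothing, s=1 horizontal. Crossing k contributes A^(sign_k * (1 - 2*s_k)); loop factor d = -A^2 - A^-2.
  state 00000: A-exp=+5, loops=2, term = A^5 * d^1
  state 00001: A-exp=+3, loops=1, term = A^3 * d^0
  state 00010: A-exp=+3, loops=1, term = A^3 * d^0
  state 00011: A-exp=+1, loops=2, term = A^1 * d^1
  state 00100: A-exp=+3, loops=1, term = A^3 * d^0
  state 00101: A-exp=+1, loops=2, term = A^1 * d^1
  state 00110: A-exp=+1, loops=2, term = A^1 * d^1
  state 00111: A-exp=-1, loops=3, term = A^-1 * d^2
  state 01000: A-exp=+3, loops=1, term = A^3 * d^0
  state 01001: A-exp=+1, loops=2, term = A^1 * d^1
  state 01010: A-exp=+1, loops=2, term = A^1 * d^1
  state 01011: A-exp=-1, loops=3, term = A^-1 * d^2
  state 01100: A-exp=+1, loops=2, term = A^1 * d^1
  state 01101: A-exp=-1, loops=3, term = A^-1 * d^2
  state 01110: A-exp=-1, loops=3, term = A^-1 * d^2
  state 01111: A-exp=-3, loops=4, term = A^-3 * d^3
  state 10000: A-exp=+3, loops=1, term = A^3 * d^0
  state 10001: A-exp=+1, loops=2, term = A^1 * d^1
  state 10010: A-exp=+1, loops=2, term = A^1 * d^1
  state 10011: A-exp=-1, loops=3, term = A^-1 * d^2
  state 10100: A-exp=+1, loops=2, term = A^1 * d^1
  state 10101: A-exp=-1, loops=3, term = A^-1 * d^2
  state 10110: A-exp=-1, loops=3, term = A^-1 * d^2
  state 10111: A-exp=-3, loops=4, term = A^-3 * d^3
  state 11000: A-exp=+1, loops=2, term = A^1 * d^1
  state 11001: A-exp=-1, loops=3, term = A^-1 * d^2
  state 11010: A-exp=-1, loops=3, term = A^-1 * d^2
  state 11011: A-exp=-3, loops=4, term = A^-3 * d^3
  state 11100: A-exp=-1, loops=3, term = A^-1 * d^2
  state 11101: A-exp=-3, loops=4, term = A^-3 * d^3
  state 11110: A-exp=-3, loops=4, term = A^-3 * d^3
  state 11111: A-exp=-5, loops=5, term = A^-5 * d^4
Collect the terms by A-exponent (count of states per loop number):
Powers of d = -A^2 - A^-2: d^2 = A^4 + 2 + A^-4; d^3 = -A^6 - 3*A^2 - 3*A^-2 - A^-6; d^4 = A^8 + 4*A^4 + 6 + 4*A^-4 + A^-8.
  A^5 * (d) = -A^7 - A^3
  A^3 * (5) = 5*A^3
  A^1 * (10*d) = -10*A^3 - 10*A^-1
  A^-1 * (10*d^2) = 10*A^3 + 20*A^-1 + 10*A^-5
  A^-3 * (5*d^3) = -5*A^3 - 15*A^-1 - 15*A^-5 - 5*A^-9
  A^-5 * (d^4) = A^3 + 4*A^-1 + 6*A^-5 + 4*A^-9 + A^-13
Summing the groups: <K> = -A^7 - A^-1 + A^-5 - A^-9 + A^-13

Answer: -A^7 - A^-1 + A^-5 - A^-9 + A^-13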